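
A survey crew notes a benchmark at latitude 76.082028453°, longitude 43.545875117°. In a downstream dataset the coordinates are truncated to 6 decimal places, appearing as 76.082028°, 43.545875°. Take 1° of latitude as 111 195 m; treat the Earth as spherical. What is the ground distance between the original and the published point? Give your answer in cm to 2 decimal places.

5.05 cm

The latitude changed by +0.000000453° and the longitude by +0.000000117°.
N–S: 0.000000453° × 111195 m/° = 0.0503713 m.
East–west at this latitude: 0.000000117° × 111195 × cos 76.082° ≈ 0.000000117 × 26746 = 0.00312928 m.
Combined displacement = (0.0503713² + 0.00312928²)^½ ≈ 0.0504684 m.
That is 0.0504684 m = 5.0468 cm.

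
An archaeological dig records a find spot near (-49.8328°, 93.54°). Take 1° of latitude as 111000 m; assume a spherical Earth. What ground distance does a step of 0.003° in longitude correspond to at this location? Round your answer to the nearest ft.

705 ft

0.003° of longitude at 49.8328° is 0.003 × 111000 × cos 49.8328° ≈ 0.003 × 71597.3 = 214.792 m.
Converting: 214.792 m × 3.2808 ft/m ≈ 704.7 ft.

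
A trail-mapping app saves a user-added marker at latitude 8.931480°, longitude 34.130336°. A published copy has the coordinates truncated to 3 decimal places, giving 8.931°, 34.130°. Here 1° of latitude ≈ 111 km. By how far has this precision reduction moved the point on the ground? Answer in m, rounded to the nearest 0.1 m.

64.8 m

Δlat = 8.931480 − 8.931 = +0.000480°; Δlon = 34.130336 − 34.130 = +0.000336°.
North–south shift: 0.000480 × 111000 = 53.28 m.
E–W at 8.931°: 0.000336° × 111000 × cos 8.931° = 0.000336 × 111000 × 0.9879 ≈ 36.8438 m.
Hypotenuse of the two orthogonal shifts: √(53.28² + 36.8438²) = 64.7783 m.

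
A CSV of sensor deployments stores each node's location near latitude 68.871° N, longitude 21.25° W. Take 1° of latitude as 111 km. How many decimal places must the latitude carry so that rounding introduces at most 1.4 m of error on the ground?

5 decimal places

One degree of latitude covers 111000 m.
N decimal places → at most half a unit in the last place, 0.5 × 10⁻ᴺ° = 111000/2 × 10⁻ᴺ m.
Setting 55500 × 10⁻ᴺ ≤ 1.4 gives 10ᴺ ≥ 3.964e+04, i.e. N ≥ 4.60.
At 4 places the error can reach 5.55 m, but 5 places keeps it to 0.555 m.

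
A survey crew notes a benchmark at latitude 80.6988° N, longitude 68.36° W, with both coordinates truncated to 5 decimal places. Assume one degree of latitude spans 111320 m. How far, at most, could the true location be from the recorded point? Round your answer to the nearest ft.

Truncating at 5 decimal places can drop up to a full unit in the last place, so each coordinate may be off by as much as 1e-05°.
Latitude error → 1e-05 × 111320 = 1.1132 m along the meridian.
East–west component at 80.6988°: 1e-05° × 111320 × cos 80.6988° ≈ 1e-05 × 17992 ≈ 0.17992 m.
Worst case both components are at the extreme and orthogonal: √(1.1132² + 0.17992²) ≈ 1.12765 m.
Converting: 1.12765 m × 3.2808 ft/m ≈ 3.6996 ft.

4 ft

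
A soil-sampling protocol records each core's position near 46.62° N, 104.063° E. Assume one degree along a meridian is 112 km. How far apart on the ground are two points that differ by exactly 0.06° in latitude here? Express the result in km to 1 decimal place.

6.7 km

Along a meridian 0.06° is 0.06 × 112000 = 6720 m.
That is 6720 m = 6.72 km.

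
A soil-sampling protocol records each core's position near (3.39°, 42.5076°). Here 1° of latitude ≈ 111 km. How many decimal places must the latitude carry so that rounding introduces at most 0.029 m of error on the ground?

7

One degree of latitude covers 111000 m.
With N decimal places the half-ulp bound is 0.5·10⁻ᴺ°, or 0.5·10⁻ᴺ × 111000 m on the ground.
Setting 55500 × 10⁻ᴺ ≤ 0.029 gives 10ᴺ ≥ 1.914e+06, i.e. N ≥ 6.28.
N = 6 would give 0.0555 m (too coarse); N = 7 gives 0.00555 m ≤ 0.029 m.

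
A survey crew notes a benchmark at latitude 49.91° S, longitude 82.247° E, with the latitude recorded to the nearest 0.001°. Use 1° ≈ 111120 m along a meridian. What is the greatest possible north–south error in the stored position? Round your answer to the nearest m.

Rounding to 3 decimal places leaves the latitude within ±0.0005° of the true value.
Along the meridian that is 0.0005° × 111120 m/° = 55.56 m.

56 m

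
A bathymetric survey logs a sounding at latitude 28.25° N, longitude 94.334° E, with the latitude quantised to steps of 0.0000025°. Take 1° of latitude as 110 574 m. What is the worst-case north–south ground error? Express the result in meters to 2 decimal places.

0.14 meters

With a 0.0000025° grid the true value lies within half a step, ±0.0000025°/2 = ±1.25e-06°, of the stored one.
Along the meridian that is 1.25e-06° × 110574 m/° = 0.138217 m.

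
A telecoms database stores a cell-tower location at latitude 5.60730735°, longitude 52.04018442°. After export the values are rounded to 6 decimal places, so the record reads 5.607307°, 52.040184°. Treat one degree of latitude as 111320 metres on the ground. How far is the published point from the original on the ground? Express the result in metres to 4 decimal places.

0.0607 metres

The latitude changed by +0.00000035° and the longitude by +0.00000042°.
N–S: 0.00000035° × 111320 m/° = 0.038962 m.
E–W at 5.60731°: 0.00000042° × 111320 × cos 5.60731° = 0.00000042 × 111320 × 0.9952 ≈ 0.0465307 m.
Hypotenuse of the two orthogonal shifts: √(0.038962² + 0.0465307²) = 0.0606889 m.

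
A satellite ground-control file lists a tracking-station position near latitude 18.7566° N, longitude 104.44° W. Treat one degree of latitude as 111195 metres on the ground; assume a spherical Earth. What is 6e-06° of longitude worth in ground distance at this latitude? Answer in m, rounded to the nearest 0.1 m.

6e-06° of longitude at 18.7566° is 6e-06 × 111195 × cos 18.7566° ≈ 6e-06 × 105290 = 0.631739 m.

0.6 m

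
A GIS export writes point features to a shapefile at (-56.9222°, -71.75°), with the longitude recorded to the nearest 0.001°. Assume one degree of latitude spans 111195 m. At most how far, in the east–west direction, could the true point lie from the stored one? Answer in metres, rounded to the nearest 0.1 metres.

Rounding to 3 decimal places leaves the longitude within ±0.0005° of the true value.
One degree of longitude at 56.9222° is 111195 × cos 56.9222° ≈ 111195 × 0.5458 = 60687.7 m.
Maximum E–W displacement: 0.0005 × 60687.7 = 30.3439 m.

30.3 metres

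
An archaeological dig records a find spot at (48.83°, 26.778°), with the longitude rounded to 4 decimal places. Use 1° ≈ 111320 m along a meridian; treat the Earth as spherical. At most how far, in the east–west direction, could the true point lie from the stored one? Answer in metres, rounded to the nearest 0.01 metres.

Rounding to 4 decimal places leaves the longitude within ±5e-05° of the true value.
Parallels shrink by cos φ, so at 48.83° a degree of longitude is 111320 × 0.6583 ≈ 73281.4 m.
So at most 5e-05° × 73281.4 ≈ 3.66407 m east–west.

3.66 metres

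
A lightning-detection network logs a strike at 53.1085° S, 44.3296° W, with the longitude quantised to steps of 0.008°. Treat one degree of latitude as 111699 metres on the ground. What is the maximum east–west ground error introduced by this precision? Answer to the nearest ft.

With a 0.008° grid the true value lies within half a step, ±0.008°/2 = ±0.004°, of the stored one.
One degree of longitude at 53.1085° is 111699 × cos 53.1085° ≈ 111699 × 0.6003 = 67053.1 m.
Maximum E–W displacement: 0.004 × 67053.1 = 268.212 m.
Converting: 268.212 m × 3.2808 ft/m ≈ 879.96 ft.

880 ft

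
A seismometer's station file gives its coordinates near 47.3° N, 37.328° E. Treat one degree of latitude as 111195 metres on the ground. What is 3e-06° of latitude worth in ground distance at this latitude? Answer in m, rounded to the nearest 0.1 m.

0.3 m

Along a meridian 3e-06° is 3e-06 × 111195 = 0.333585 m.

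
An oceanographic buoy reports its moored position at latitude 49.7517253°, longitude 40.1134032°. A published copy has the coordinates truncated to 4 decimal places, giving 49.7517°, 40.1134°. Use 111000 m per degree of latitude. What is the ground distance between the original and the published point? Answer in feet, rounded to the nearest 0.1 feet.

9.2 feet

Δlat = 49.7517253 − 49.7517 = +0.0000253°; Δlon = 40.1134032 − 40.1134 = +0.0000032°.
N–S: 0.0000253° × 111000 m/° = 2.8083 m.
E–W at 49.7517°: 0.0000032° × 111000 × cos 49.7517° = 0.0000032 × 111000 × 0.6461 ≈ 0.229495 m.
Distance: √(2.8083² + 0.229495²) ≈ 2.81766 m.
Converting: 2.81766 m × 3.2808 ft/m ≈ 9.2443 ft.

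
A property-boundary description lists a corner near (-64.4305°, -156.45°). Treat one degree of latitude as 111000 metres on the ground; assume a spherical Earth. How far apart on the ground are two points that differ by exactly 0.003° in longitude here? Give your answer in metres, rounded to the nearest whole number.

144 metres

0.003° of longitude at 64.4305° is 0.003 × 111000 × cos 64.4305° ≈ 0.003 × 47908.2 = 143.725 m.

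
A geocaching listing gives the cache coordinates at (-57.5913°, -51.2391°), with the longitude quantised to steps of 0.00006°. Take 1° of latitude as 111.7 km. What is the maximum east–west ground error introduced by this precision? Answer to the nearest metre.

2 metres

With a 0.00006° grid the true value lies within half a step, ±0.00006°/2 = ±3e-05°, of the stored one.
One degree of longitude at 57.5913° is 111700 × cos 57.5913° ≈ 111700 × 0.5360 = 59866.2 m.
East–west error: 3e-05° × 59866.2 m/° ≈ 1.79599 m.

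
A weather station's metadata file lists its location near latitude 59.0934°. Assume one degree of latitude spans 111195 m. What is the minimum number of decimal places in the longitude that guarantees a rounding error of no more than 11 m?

4

At 59.0934° one degree of longitude covers 111195 × cos 59.0934° ≈ 111195 × 0.5136 ≈ 57114.2 m.
Rounding to N decimal places gives at most 0.5 × 10⁻ᴺ degrees of error, i.e. 0.5 × 10⁻ᴺ × 57114.2 m.
Setting 28557.1 × 10⁻ᴺ ≤ 11 gives 10ᴺ ≥ 2596, i.e. N ≥ 3.41.
So 4 decimal places suffice (2.86 m); 3 would allow up to 28.6 m.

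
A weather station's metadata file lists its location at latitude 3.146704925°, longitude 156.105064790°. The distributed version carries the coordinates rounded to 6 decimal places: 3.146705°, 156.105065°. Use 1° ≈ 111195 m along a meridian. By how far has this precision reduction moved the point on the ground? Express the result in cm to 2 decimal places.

2.48 cm

The latitude changed by -0.000000075° and the longitude by -0.000000210°.
N–S: -0.000000075° × 111195 m/° = -0.00833962 m.
East–west at this latitude: -0.000000210° × 111195 × cos 3.1467° ≈ -0.000000210 × 111027 = -0.0233157 m.
Hypotenuse of the two orthogonal shifts: √(0.00833962² + 0.0233157²) = 0.0247623 m.
That is 0.0247623 m = 2.4762 cm.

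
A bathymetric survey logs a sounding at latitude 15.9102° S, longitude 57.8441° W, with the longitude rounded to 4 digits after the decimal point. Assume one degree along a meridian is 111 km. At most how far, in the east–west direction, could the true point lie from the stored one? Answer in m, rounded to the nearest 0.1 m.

5.3 m

Rounding to 4 decimal places leaves the longitude within ±5e-05° of the true value.
One degree of longitude at 15.9102° is 111000 × cos 15.9102° ≈ 111000 × 0.9617 = 106748 m.
So at most 5e-05° × 106748 ≈ 5.33739 m east–west.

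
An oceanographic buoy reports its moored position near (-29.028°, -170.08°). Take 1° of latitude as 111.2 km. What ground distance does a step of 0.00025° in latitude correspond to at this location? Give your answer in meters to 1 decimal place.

0.00025° × 111200 m/° = 27.8 m.

27.8 meters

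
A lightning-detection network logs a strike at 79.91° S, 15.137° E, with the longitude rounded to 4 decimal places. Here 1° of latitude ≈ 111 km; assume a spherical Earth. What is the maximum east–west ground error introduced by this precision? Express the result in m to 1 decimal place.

Rounding to 4 decimal places leaves the longitude within ±5e-05° of the true value.
At latitude 79.91° a degree of longitude spans 111000 m × cos 79.91° = 111000 × 0.1752 ≈ 19446.6 m.
Maximum E–W displacement: 5e-05 × 19446.6 = 0.972332 m.

1.0 m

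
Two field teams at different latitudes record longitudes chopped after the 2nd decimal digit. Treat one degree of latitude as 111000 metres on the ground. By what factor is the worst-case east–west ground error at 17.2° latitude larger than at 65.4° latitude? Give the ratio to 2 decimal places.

2.29

Truncating at 2 decimal places can drop up to a full unit in the last place, so the longitude may be off by as much as 0.01°.
At 17.2°: 0.01° × 111000 × cos 17.2° = 0.01 × 111000 × 0.9553 ≈ 1060.4 m.
At 65.4°: 0.01° × 111000 × cos 65.4° = 0.01 × 111000 × 0.4163 ≈ 462.07 m.
Ratio: 1060.4 / 462.07 = cos 17.2° / cos 65.4° ≈ 2.2948.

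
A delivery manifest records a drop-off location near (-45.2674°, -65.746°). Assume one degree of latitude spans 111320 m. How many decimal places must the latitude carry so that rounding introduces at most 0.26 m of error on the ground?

6 decimal places

One degree of latitude covers 111320 m.
N decimal places → at most half a unit in the last place, 0.5 × 10⁻ᴺ° = 111320/2 × 10⁻ᴺ m.
Setting 55660 × 10⁻ᴺ ≤ 0.26 gives 10ᴺ ≥ 2.141e+05, i.e. N ≥ 5.33.
At 5 places the error can reach 0.557 m, but 6 places keeps it to 0.0557 m.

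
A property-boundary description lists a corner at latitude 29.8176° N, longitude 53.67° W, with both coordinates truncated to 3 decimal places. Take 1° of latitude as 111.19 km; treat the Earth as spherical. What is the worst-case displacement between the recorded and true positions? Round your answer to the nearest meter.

Truncating at 3 decimal places can drop up to a full unit in the last place, so each coordinate may be off by as much as 0.001°.
North–south component: 0.001° × 111190 = 111.19 m.
E–W at 29.8176°: 0.001° × 111190 × cos 29.8176° = 0.001 × 111190 × 0.8676 ≈ 96.4699 m.
Worst case both components are at the extreme and orthogonal: √(111.19² + 96.4699²) ≈ 147.206 m.

147 meters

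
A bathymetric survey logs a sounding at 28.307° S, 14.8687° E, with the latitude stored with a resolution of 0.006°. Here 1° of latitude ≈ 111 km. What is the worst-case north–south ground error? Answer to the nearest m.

333 m

With a 0.006° grid the true value lies within half a step, ±0.006°/2 = ±0.003°, of the stored one.
So the N–S error is at most 0.003 × 111000 = 333 m.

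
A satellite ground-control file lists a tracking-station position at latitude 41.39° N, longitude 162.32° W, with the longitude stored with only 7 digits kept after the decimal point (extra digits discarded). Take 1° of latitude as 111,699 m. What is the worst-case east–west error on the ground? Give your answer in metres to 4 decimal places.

0.0084 metres

Truncating at 7 decimal places can drop up to a full unit in the last place, so the longitude may be off by as much as 1e-07°.
One degree of longitude at 41.39° is 111699 × cos 41.39° ≈ 111699 × 0.7502 = 83799.5 m.
East–west error: 1e-07° × 83799.5 m/° ≈ 0.00837995 m.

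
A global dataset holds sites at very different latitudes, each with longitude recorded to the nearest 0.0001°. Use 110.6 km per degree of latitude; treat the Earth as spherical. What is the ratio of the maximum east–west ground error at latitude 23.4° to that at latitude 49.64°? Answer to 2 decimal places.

1.42

Rounding to 4 decimal places leaves the longitude within ±5e-05° of the true value.
Error at 23.4° = 5e-05° × 110600 × cos 23.4° ≈ 5.53 × 0.9178 = 5.0752 m.
Error at 49.64° = 5e-05° × 110600 × cos 49.64° ≈ 5.53 × 0.6476 = 3.5812 m.
The ratio reduces to cos 23.4° / cos 49.64° = 0.9178/0.6476 ≈ 1.4172.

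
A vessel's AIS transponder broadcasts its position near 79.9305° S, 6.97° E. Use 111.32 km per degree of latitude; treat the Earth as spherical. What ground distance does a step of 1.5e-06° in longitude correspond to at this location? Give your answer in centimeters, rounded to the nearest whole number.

One degree of longitude here spans 111320 × cos 79.9305° = 111320 × 0.1748 ≈ 19463.5 m; 1.5e-06° of that is 0.0291952 m.
That is 0.0291952 m = 2.9195 cm.

3 centimeters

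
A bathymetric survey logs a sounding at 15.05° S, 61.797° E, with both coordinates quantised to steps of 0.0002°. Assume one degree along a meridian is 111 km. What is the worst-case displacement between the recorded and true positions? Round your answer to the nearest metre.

With a 0.0002° grid the true value lies within half a step, ±0.0002°/2 = ±0.0001°, of the stored one.
North–south component: 0.0001° × 111000 = 11.1 m.
Longitude error → 0.0001 × 111000 × cos 15.05° = 0.0001 × 111000 × 0.9657 ≈ 10.7193 m.
Combining orthogonally: (11.1² + 10.7193²)^½ ≈ 15.4309 m.

15 metres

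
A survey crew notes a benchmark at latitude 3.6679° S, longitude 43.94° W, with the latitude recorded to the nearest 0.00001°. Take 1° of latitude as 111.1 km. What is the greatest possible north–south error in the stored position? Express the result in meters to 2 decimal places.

0.56 meters

Rounding to 5 decimal places leaves the latitude within ±5e-06° of the true value.
So the N–S error is at most 5e-06 × 111100 = 0.5555 m.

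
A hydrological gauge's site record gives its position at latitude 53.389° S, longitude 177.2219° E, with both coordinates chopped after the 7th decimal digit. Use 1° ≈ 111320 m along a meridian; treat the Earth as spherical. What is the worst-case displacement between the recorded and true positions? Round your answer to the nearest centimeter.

1 centimeters

Truncating at 7 decimal places can drop up to a full unit in the last place, so each coordinate may be off by as much as 1e-07°.
North–south component: 1e-07° × 111320 = 0.011132 m.
Longitude error → 1e-07 × 111320 × cos 53.389° = 1e-07 × 111320 × 0.5964 ≈ 0.00663889 m.
Worst case both components are at the extreme and orthogonal: √(0.011132² + 0.00663889²) ≈ 0.0129613 m.
That is 0.0129613 m = 1.2961 cm.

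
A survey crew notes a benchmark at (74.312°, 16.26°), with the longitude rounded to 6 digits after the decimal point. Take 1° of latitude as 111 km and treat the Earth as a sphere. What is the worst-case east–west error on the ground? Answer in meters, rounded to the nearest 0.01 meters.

0.02 meters

Rounding to 6 decimal places leaves the longitude within ±5e-07° of the true value.
At latitude 74.312° a degree of longitude spans 111000 m × cos 74.312° = 111000 × 0.2704 ≈ 30014.3 m.
East–west error: 5e-07° × 30014.3 m/° ≈ 0.0150071 m.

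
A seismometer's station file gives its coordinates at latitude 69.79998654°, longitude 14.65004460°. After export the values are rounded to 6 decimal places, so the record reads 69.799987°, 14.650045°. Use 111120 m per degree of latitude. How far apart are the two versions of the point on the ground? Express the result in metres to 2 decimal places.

Δlat = 69.79998654 − 69.799987 = -0.00000046°; Δlon = 14.65004460 − 14.650045 = -0.00000040°.
North–south shift: -0.00000046 × 111120 = -0.0511152 m.
East–west at this latitude: -0.00000040° × 111120 × cos 69.8° ≈ -0.00000040 × 38369.6 = -0.0153478 m.
Distance: √(0.0511152² + 0.0153478²) ≈ 0.0533696 m.

0.05 metres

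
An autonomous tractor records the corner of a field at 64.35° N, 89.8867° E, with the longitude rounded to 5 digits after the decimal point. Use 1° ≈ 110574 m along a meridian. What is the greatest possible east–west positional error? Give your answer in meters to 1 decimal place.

Rounding to 5 decimal places leaves the longitude within ±5e-06° of the true value.
At latitude 64.35° a degree of longitude spans 110574 m × cos 64.35° = 110574 × 0.4329 ≈ 47864.5 m.
Maximum E–W displacement: 5e-06 × 47864.5 = 0.239322 m.

0.2 meters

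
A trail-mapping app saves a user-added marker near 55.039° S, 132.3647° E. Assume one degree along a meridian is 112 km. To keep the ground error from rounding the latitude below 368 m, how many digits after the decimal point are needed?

3 decimal places

One degree of latitude covers 112000 m.
Rounding to N decimal places gives at most 0.5 × 10⁻ᴺ degrees of error, i.e. 0.5 × 10⁻ᴺ × 112000 m.
Setting 56000 × 10⁻ᴺ ≤ 368 gives 10ᴺ ≥ 152.2, i.e. N ≥ 2.18.
N = 2 would give 560 m (too coarse); N = 3 gives 56 m ≤ 368 m.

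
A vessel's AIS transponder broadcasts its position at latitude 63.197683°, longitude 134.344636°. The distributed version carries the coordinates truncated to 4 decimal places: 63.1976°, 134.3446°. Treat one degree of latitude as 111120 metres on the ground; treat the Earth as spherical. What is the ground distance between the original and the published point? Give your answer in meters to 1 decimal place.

The latitude changed by +0.000083° and the longitude by +0.000036°.
N–S: 0.000083° × 111120 m/° = 9.22296 m.
East–west at this latitude: 0.000036° × 111120 × cos 63.1976° ≈ 0.000036 × 50105.7 = 1.8038 m.
Distance: √(9.22296² + 1.8038²) ≈ 9.3977 m.

9.4 meters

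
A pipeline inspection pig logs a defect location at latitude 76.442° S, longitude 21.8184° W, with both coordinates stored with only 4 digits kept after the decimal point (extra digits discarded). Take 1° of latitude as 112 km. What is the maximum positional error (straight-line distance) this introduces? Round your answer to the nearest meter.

12 meters

Truncating at 4 decimal places can drop up to a full unit in the last place, so each coordinate may be off by as much as 0.0001°.
N–S: 0.0001° × 112000 m/° = 11.2 m.
E–W at 76.442°: 0.0001° × 112000 × cos 76.442° = 0.0001 × 112000 × 0.2344 ≈ 2.62561 m.
Combining orthogonally: (11.2² + 2.62561²)^½ ≈ 11.5036 m.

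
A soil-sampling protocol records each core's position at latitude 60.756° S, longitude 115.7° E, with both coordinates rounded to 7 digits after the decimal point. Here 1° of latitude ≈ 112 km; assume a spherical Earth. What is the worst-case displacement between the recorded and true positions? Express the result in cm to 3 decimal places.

0.623 cm

Rounding to 7 decimal places leaves each coordinate within ±5e-08° of the true value.
N–S: 5e-08° × 112000 m/° = 0.0056 m.
Longitude error → 5e-08 × 112000 × cos 60.756° = 5e-08 × 112000 × 0.4885 ≈ 0.00273577 m.
Combining orthogonally: (0.0056² + 0.00273577²)^½ ≈ 0.00623253 m.
That is 0.00623253 m = 0.62325 cm.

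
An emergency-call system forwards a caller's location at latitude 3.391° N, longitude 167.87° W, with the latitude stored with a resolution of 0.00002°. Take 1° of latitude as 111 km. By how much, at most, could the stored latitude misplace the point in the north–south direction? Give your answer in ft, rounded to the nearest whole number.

4 ft

With a 0.00002° grid the true value lies within half a step, ±0.00002°/2 = ±1e-05°, of the stored one.
So the N–S error is at most 1e-05 × 111000 = 1.11 m.
Converting: 1.11 m × 3.2808 ft/m ≈ 3.6417 ft.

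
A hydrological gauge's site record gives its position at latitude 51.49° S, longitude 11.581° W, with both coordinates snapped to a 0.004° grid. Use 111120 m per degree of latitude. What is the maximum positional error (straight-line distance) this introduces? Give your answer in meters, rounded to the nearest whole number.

262 meters

With a 0.004° grid the true value lies within half a step, ±0.004°/2 = ±0.002°, of the stored one.
Latitude error → 0.002 × 111120 = 222.24 m along the meridian.
Longitude error → 0.002 × 111120 × cos 51.49° = 0.002 × 111120 × 0.6227 ≈ 138.378 m.
Combining orthogonally: (222.24² + 138.378²)^½ ≈ 261.8 m.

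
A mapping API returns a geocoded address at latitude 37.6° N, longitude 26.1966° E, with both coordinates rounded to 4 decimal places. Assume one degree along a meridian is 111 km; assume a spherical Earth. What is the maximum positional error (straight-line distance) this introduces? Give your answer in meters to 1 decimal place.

Rounding to 4 decimal places leaves each coordinate within ±5e-05° of the true value.
Latitude error → 5e-05 × 111000 = 5.55 m along the meridian.
East–west component at 37.6°: 5e-05° × 111000 × cos 37.6° ≈ 5e-05 × 87944.2 ≈ 4.39721 m.
Combining orthogonally: (5.55² + 4.39721²)^½ ≈ 7.08081 m.

7.1 meters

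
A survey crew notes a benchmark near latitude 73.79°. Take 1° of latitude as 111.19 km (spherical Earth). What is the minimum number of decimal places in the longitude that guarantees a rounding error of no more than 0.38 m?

5

At 73.79° one degree of longitude covers 111190 × cos 73.79° ≈ 111190 × 0.2792 ≈ 31039.7 m.
With N decimal places the half-ulp bound is 0.5·10⁻ᴺ°, or 0.5·10⁻ᴺ × 31039.7 m on the ground.
Setting 15519.8 × 10⁻ᴺ ≤ 0.38 gives 10ᴺ ≥ 4.084e+04, i.e. N ≥ 4.61.
So 5 decimal places suffice (0.155 m); 4 would allow up to 1.55 m.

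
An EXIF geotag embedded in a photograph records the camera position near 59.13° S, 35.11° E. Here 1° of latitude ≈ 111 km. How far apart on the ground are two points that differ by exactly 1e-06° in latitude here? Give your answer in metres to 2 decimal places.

0.11 metres

1e-06° × 111000 m/° = 0.111 m.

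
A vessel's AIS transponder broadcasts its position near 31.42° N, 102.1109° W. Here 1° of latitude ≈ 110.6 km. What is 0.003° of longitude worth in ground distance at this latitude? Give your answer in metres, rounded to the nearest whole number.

One degree of longitude here spans 110600 × cos 31.42° = 110600 × 0.8534 ≈ 94382.6 m; 0.003° of that is 283.148 m.

283 metres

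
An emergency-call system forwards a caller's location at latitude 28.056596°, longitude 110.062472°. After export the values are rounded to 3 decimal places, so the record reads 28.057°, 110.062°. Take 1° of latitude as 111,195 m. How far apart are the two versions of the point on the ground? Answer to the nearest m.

Δlat = 28.056596 − 28.057 = -0.000404°; Δlon = 110.062472 − 110.062 = +0.000472°.
North–south shift: -0.000404 × 111195 = -44.9228 m.
East–west at this latitude: 0.000472° × 111195 × cos 28.057° ≈ 0.000472 × 98127.4 = 46.3161 m.
Distance: √(44.9228² + 46.3161²) ≈ 64.5232 m.

65 m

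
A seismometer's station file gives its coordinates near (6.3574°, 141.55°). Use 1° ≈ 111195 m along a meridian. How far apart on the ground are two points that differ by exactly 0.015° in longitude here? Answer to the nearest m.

0.015° of longitude at 6.3574° is 0.015 × 111195 × cos 6.3574° ≈ 0.015 × 110511 = 1657.67 m.

1658 m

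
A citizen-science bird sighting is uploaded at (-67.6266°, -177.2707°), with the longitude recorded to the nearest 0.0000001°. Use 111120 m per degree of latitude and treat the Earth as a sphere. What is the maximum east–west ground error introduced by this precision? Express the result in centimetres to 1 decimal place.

Rounding to 7 decimal places leaves the longitude within ±5e-08° of the true value.
At latitude 67.6266° a degree of longitude spans 111120 m × cos 67.6266° = 111120 × 0.3806 ≈ 42296.8 m.
So at most 5e-08° × 42296.8 ≈ 0.00211484 m east–west.
That is 0.00211484 m = 0.21148 cm.

0.2 centimetres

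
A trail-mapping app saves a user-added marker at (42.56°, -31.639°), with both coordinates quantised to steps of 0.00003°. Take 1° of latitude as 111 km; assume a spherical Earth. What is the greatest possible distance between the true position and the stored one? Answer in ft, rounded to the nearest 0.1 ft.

6.8 ft

With a 0.00003° grid the true value lies within half a step, ±0.00003°/2 = ±1.5e-05°, of the stored one.
N–S: 1.5e-05° × 111000 m/° = 1.665 m.
E–W at 42.56°: 1.5e-05° × 111000 × cos 42.56° = 1.5e-05 × 111000 × 0.7366 ≈ 1.22639 m.
Combining orthogonally: (1.665² + 1.22639²)^½ ≈ 2.06791 m.
Converting: 2.06791 m × 3.2808 ft/m ≈ 6.7845 ft.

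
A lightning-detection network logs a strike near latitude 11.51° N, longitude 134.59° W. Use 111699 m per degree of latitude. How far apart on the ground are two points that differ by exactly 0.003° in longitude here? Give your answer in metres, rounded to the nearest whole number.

At 11.51° a degree of longitude is 111699 × cos 11.51° ≈ 109453 m, so 0.003° corresponds to 328.358 m.

328 metres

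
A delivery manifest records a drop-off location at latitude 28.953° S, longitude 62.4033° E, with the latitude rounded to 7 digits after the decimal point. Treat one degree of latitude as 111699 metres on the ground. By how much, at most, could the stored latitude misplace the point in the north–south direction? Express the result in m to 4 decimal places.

0.0056 m

Rounding to 7 decimal places leaves the latitude within ±5e-08° of the true value.
So the N–S error is at most 5e-08 × 111699 = 0.00558495 m.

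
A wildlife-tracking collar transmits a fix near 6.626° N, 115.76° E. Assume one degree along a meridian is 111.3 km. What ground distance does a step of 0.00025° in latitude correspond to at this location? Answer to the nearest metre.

28 metres

Along a meridian 0.00025° is 0.00025 × 111300 = 27.825 m.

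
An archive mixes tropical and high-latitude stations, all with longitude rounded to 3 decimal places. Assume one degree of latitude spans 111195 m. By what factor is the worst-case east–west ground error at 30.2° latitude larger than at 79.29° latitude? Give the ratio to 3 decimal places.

Rounding to 3 decimal places leaves the longitude within ±0.0005° of the true value.
At 30.2°: 0.0005° × 111195 × cos 30.2° = 0.0005 × 111195 × 0.8643 ≈ 48.052 m.
At 79.29°: 0.0005° × 111195 × cos 79.29° = 0.0005 × 111195 × 0.1858 ≈ 10.332 m.
Ratio: 48.052 / 10.332 = cos 30.2° / cos 79.29° ≈ 4.6507.

4.651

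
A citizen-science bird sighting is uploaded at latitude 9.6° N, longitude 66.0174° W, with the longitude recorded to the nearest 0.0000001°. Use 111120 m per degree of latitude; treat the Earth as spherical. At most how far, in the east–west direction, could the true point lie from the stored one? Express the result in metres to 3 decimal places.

0.005 metres

Rounding to 7 decimal places leaves the longitude within ±5e-08° of the true value.
One degree of longitude at 9.6° is 111120 × cos 9.6° ≈ 111120 × 0.9860 = 109564 m.
Maximum E–W displacement: 5e-08 × 109564 = 0.00547819 m.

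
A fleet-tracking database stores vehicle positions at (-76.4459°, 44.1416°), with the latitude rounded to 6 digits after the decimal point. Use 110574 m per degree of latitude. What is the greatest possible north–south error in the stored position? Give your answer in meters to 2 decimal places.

Rounding to 6 decimal places leaves the latitude within ±5e-07° of the true value.
North–south distance: 5e-07° × 110574 m/° = 0.055287 m.

0.06 meters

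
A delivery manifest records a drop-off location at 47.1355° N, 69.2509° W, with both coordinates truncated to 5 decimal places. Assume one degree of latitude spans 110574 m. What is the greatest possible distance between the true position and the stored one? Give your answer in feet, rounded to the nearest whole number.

Truncating at 5 decimal places can drop up to a full unit in the last place, so each coordinate may be off by as much as 1e-05°.
North–south component: 1e-05° × 110574 = 1.10574 m.
E–W at 47.1355°: 1e-05° × 110574 × cos 47.1355° = 1e-05 × 110574 × 0.6803 ≈ 0.752198 m.
Combining orthogonally: (1.10574² + 0.752198²)^½ ≈ 1.33733 m.
Converting: 1.33733 m × 3.2808 ft/m ≈ 4.3876 ft.

4 feet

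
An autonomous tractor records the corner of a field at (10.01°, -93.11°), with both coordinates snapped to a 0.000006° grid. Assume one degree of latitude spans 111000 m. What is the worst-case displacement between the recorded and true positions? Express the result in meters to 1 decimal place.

With a 0.000006° grid the true value lies within half a step, ±0.000006°/2 = ±3e-06°, of the stored one.
North–south component: 3e-06° × 111000 = 0.333 m.
East–west component at 10.01°: 3e-06° × 111000 × cos 10.01° ≈ 3e-06 × 109310 ≈ 0.327931 m.
Combining orthogonally: (0.333² + 0.327931²)^½ ≈ 0.467362 m.

0.5 meters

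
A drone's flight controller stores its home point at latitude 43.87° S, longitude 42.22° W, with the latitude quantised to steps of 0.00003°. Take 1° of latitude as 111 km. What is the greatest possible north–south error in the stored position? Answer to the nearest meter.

2 meters

With a 0.00003° grid the true value lies within half a step, ±0.00003°/2 = ±1.5e-05°, of the stored one.
Along the meridian that is 1.5e-05° × 111000 m/° = 1.665 m.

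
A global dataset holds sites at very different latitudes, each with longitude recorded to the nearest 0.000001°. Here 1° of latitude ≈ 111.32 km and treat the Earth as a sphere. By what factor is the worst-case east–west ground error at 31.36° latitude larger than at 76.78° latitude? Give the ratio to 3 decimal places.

Rounding to 6 decimal places leaves the longitude within ±5e-07° of the true value.
Error at 31.36° = 5e-07° × 111320 × cos 31.36° ≈ 0.05566 × 0.8539 = 0.047529 m.
At 76.78°: 5e-07° × 111320 × cos 76.78° = 5e-07 × 111320 × 0.2287 ≈ 0.012729 m.
The ratio reduces to cos 31.36° / cos 76.78° = 0.8539/0.2287 ≈ 3.7339.

3.734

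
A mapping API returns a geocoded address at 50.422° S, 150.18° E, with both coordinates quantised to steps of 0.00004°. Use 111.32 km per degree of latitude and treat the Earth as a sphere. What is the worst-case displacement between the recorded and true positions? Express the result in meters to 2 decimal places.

2.64 meters

With a 0.00004° grid the true value lies within half a step, ±0.00004°/2 = ±2e-05°, of the stored one.
Latitude error → 2e-05 × 111320 = 2.2264 m along the meridian.
E–W at 50.422°: 2e-05° × 111320 × cos 50.422° = 2e-05 × 111320 × 0.6371 ≈ 1.4185 m.
Combining orthogonally: (2.2264² + 1.4185²)^½ ≈ 2.63989 m.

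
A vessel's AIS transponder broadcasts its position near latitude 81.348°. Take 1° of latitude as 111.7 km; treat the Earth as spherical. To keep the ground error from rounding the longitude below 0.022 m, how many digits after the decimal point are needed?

At 81.348° one degree of longitude covers 111700 × cos 81.348° ≈ 111700 × 0.1504 ≈ 16803.3 m.
N decimal places → at most half a unit in the last place, 0.5 × 10⁻ᴺ° = 16803.3/2 × 10⁻ᴺ m.
Setting 8401.66 × 10⁻ᴺ ≤ 0.022 gives 10ᴺ ≥ 3.819e+05, i.e. N ≥ 5.58.
N = 5 would give 0.084 m (too coarse); N = 6 gives 0.0084 m ≤ 0.022 m.

6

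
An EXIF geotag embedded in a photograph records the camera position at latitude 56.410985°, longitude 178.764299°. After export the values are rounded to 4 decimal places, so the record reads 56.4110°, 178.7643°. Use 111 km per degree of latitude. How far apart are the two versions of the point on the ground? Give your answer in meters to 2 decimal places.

1.67 meters

The latitude changed by -0.000015° and the longitude by -0.000001°.
North–south shift: -0.000015 × 111000 = -1.665 m.
E–W at 56.411°: -0.000001° × 111000 × cos 56.411° = -0.000001 × 111000 × 0.5532 ≈ -0.0614087 m.
Distance: √(1.665² + 0.0614087²) ≈ 1.66613 m.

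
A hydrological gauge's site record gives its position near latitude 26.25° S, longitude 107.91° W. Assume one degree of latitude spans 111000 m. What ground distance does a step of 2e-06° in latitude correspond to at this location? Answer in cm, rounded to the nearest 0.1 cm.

Along a meridian 2e-06° is 2e-06 × 111000 = 0.222 m.
That is 0.222 m = 22.2 cm.

22.2 cm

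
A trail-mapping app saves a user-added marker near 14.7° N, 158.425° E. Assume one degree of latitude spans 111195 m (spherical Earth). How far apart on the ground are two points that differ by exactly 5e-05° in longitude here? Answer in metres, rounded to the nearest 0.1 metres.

At 14.7° a degree of longitude is 111195 × cos 14.7° ≈ 107555 m, so 5e-05° corresponds to 5.37777 m.

5.4 metres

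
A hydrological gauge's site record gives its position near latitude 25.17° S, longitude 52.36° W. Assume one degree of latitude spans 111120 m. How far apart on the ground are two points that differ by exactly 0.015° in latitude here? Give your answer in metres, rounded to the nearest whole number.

1667 metres

Along a meridian 0.015° is 0.015 × 111120 = 1666.8 m.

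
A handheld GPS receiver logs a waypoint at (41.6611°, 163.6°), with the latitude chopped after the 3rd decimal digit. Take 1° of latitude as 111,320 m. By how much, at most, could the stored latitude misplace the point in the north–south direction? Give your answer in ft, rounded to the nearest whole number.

365 ft

Truncating at 3 decimal places can drop up to a full unit in the last place, so the latitude may be off by as much as 0.001°.
Along the meridian that is 0.001° × 111320 m/° = 111.32 m.
Converting: 111.32 m × 3.2808 ft/m ≈ 365.22 ft.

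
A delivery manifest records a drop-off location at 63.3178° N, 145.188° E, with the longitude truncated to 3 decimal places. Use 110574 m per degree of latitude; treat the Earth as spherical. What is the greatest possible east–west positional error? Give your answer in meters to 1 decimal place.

Truncating at 3 decimal places can drop up to a full unit in the last place, so the longitude may be off by as much as 0.001°.
Parallels shrink by cos φ, so at 63.3178° a degree of longitude is 110574 × 0.4490 ≈ 49652.3 m.
Maximum E–W displacement: 0.001 × 49652.3 = 49.6523 m.

49.7 meters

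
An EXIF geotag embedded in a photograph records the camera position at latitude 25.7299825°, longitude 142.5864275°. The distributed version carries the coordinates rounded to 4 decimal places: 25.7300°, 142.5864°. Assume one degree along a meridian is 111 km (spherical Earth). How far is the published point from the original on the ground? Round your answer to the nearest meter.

3 meters

Δlat = 25.7299825 − 25.7300 = -0.0000175°; Δlon = 142.5864275 − 142.5864 = +0.0000275°.
N–S: -0.0000175° × 111000 m/° = -1.9425 m.
E–W at 25.73°: 0.0000275° × 111000 × cos 25.73° = 0.0000275 × 111000 × 0.9008 ≈ 2.74984 m.
Combined displacement = (1.9425² + 2.74984²)^½ ≈ 3.36674 m.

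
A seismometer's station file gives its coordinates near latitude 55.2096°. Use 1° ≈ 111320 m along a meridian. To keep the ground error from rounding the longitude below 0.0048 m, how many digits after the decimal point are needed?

7 decimal places

At 55.2096° one degree of longitude covers 111320 × cos 55.2096° ≈ 111320 × 0.5706 ≈ 63516.5 m.
N decimal places → at most half a unit in the last place, 0.5 × 10⁻ᴺ° = 63516.5/2 × 10⁻ᴺ m.
Need 0.5 × 63516.5 × 10⁻ᴺ ≤ 0.0048 → 10⁻ᴺ ≤ 1.511e-07, so N ≥ 6.82.
So 7 decimal places suffice (0.00318 m); 6 would allow up to 0.0318 m.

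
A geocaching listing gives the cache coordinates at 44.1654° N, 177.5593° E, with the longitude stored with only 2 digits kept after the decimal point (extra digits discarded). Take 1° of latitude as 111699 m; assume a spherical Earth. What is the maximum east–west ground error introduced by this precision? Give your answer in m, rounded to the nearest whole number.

Truncating at 2 decimal places can drop up to a full unit in the last place, so the longitude may be off by as much as 0.01°.
Parallels shrink by cos φ, so at 44.1654° a degree of longitude is 111699 × 0.7173 ≈ 80125.2 m.
So at most 0.01° × 80125.2 ≈ 801.252 m east–west.

801 m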